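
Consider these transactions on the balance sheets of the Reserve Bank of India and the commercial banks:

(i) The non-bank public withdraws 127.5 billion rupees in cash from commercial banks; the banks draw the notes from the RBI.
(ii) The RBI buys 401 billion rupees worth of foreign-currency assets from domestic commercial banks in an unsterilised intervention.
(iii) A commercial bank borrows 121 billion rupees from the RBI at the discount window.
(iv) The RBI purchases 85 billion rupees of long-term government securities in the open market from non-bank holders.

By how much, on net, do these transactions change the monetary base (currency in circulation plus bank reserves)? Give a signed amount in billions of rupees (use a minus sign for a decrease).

Currency withdrawal 127.5 billion rupees: just a shift between currency and reserves — both are base money → 0.
FX purchase 401 billion rupees: RBI balance sheet expands → +401B.
Discount-window loan 121 billion rupees: RBI balance sheet expands → +121B.
Asset purchase (from non-banks) 85 billion rupees: RBI balance sheet expands → +85B.
Net: 0 + 401 + 121 + 85 = +607 billion.

+607 billion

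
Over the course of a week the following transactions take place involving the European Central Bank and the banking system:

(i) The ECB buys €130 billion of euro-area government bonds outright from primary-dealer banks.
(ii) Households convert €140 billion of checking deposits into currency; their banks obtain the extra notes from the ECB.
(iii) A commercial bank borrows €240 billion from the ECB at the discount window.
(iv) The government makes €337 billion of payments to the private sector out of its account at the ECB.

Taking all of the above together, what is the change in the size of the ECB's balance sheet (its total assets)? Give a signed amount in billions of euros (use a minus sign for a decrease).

+€370 billion

ECB balance sheet:
  Assets:      Securities +€130B, Loans to banks +€240B
  Liabilities: Bank reserves +€567B, Currency in circulation +€140B, Government deposits −€337B
Commercial banking system:
  Assets:      Reserves at CB +€567B, Securities −€130B
  Liabilities: Checkable deposits +€197B, Borrowings from CB +€240B
Change in total ECB assets = +€370 billion.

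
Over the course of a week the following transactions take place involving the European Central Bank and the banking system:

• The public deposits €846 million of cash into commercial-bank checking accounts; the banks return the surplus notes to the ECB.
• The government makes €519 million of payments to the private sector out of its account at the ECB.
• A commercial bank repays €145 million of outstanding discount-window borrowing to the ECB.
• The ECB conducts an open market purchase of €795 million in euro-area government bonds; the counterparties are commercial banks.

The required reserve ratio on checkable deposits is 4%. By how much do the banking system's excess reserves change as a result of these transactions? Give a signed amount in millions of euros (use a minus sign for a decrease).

+€1960.4 million

Currency deposit €846 million: reserves +€846M, deposits +€846M.
Government spending €519 million: reserves +€519M, deposits +€519M.
Discount-window repayment €145 million: reserves −€145M, deposits 0.
OMO purchase (from banks) €795 million: reserves +€795M, deposits 0.
Totals: Δreserves = +€2015M, Δdeposits = +€1365M.
Δrequired reserves = 4% × +€1365M = +€54.6M.
Δexcess reserves = Δreserves − Δrequired = +€2015M − (+€54.6M) = +€1960.4 million.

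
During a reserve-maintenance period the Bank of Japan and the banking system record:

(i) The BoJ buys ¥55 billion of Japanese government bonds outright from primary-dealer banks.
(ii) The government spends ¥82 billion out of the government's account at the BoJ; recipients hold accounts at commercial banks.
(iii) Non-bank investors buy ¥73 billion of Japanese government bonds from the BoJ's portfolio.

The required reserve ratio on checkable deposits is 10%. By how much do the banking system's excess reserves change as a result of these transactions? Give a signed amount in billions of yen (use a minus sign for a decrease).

OMO purchase (from banks) ¥55 billion: reserves +¥55B, deposits 0.
Government spending ¥82 billion: reserves +¥82B, deposits +¥82B.
Asset sale (to non-banks) ¥73 billion: reserves −¥73B, deposits −¥73B.
Totals: Δreserves = +¥64B, Δdeposits = +¥9B.
Δrequired reserves = 10% × +¥9B = +¥0.9B.
Δexcess reserves = Δreserves − Δrequired = +¥64B − (+¥0.9B) = +¥63.1 billion.

+¥63.1 billion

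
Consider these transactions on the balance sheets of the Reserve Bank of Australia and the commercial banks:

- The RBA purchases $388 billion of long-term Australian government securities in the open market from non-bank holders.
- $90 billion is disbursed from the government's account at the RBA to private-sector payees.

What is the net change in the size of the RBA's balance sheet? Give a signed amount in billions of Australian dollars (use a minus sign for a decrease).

Asset purchase (from non-banks) $388 billion: an RBA asset is acquired → +$388B.
Government spending $90 billion: only the composition of liabilities changes → 0.
Net: 388 + 0 = +$388 billion.

+$388 billion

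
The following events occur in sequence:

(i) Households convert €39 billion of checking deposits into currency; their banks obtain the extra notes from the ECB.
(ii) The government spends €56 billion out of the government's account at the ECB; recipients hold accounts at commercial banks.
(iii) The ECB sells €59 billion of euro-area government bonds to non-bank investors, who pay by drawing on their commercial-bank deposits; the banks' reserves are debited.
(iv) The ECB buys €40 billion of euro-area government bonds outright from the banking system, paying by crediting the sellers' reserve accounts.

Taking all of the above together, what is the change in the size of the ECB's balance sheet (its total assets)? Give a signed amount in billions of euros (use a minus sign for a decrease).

-€19 billion

Currency withdrawal €39 billion: only the composition of liabilities changes → 0.
Government spending €56 billion: only the composition of liabilities changes → 0.
Asset sale (to non-banks) €59 billion: an ECB asset is shed → −€59B.
OMO purchase (from banks) €40 billion: an ECB asset is acquired → +€40B.
Net: 0 + 0 − 59 + 40 = -€19 billion.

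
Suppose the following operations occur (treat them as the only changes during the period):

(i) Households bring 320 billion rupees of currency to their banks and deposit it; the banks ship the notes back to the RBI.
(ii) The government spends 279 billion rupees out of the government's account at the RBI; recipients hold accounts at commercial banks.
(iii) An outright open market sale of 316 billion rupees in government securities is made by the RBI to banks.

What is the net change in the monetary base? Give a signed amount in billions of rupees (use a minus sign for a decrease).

RBI balance sheet:
  Assets:      Securities −316B
  Liabilities: Bank reserves +283B, Currency in circulation −320B, Government deposits −279B
Commercial banking system:
  Assets:      Reserves at CB +283B, Securities +316B
  Liabilities: Checkable deposits +599B
Monetary base = currency + reserves: −320B + (+283B) = -37 billion.

-37 billion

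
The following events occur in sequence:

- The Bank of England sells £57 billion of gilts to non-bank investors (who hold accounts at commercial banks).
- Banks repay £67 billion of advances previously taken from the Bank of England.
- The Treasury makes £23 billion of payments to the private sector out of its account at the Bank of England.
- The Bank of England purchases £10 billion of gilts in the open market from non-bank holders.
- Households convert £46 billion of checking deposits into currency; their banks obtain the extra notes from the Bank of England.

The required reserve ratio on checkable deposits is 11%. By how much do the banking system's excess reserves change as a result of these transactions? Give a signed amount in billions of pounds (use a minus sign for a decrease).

Asset sale (to non-banks) £57 billion: reserves −£57B, deposits −£57B.
Discount-window repayment £67 billion: reserves −£67B, deposits 0.
Government spending £23 billion: reserves +£23B, deposits +£23B.
Asset purchase (from non-banks) £10 billion: reserves +£10B, deposits +£10B.
Currency withdrawal £46 billion: reserves −£46B, deposits −£46B.
Totals: Δreserves = −£137B, Δdeposits = −£70B.
Δrequired reserves = 11% × −£70B = −£7.7B.
Δexcess reserves = Δreserves − Δrequired = −£137B − (−£7.7B) = -£129.3 billion.

-£129.3 billion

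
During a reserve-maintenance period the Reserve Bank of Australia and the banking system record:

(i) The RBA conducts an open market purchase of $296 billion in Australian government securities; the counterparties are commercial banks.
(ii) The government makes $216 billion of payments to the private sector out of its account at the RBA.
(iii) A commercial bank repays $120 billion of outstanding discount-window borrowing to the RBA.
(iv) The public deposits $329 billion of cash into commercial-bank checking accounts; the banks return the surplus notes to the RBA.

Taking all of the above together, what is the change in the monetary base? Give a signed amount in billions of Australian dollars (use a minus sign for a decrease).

+$392 billion

RBA balance sheet:
  Assets:      Securities +$296B, Loans to banks −$120B
  Liabilities: Bank reserves +$721B, Currency in circulation −$329B, Government deposits −$216B
Commercial banking system:
  Assets:      Reserves at CB +$721B, Securities −$296B
  Liabilities: Checkable deposits +$545B, Borrowings from CB −$120B
Monetary base = currency + reserves: −$329B + (+$721B) = +$392 billion.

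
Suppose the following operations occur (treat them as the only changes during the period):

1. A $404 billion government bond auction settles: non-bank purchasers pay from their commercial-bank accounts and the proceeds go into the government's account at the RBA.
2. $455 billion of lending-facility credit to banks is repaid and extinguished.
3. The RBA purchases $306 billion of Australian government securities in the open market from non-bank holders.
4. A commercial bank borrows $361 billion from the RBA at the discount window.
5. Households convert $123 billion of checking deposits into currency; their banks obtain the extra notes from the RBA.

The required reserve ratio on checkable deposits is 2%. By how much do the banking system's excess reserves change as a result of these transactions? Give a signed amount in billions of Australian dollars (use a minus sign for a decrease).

Government account inflow $404 billion: reserves −$404B, deposits −$404B.
Discount-window repayment $455 billion: reserves −$455B, deposits 0.
Asset purchase (from non-banks) $306 billion: reserves +$306B, deposits +$306B.
Discount-window loan $361 billion: reserves +$361B, deposits 0.
Currency withdrawal $123 billion: reserves −$123B, deposits −$123B.
Totals: Δreserves = −$315B, Δdeposits = −$221B.
Δrequired reserves = 2% × −$221B = −$4.42B.
Δexcess reserves = Δreserves − Δrequired = −$315B − (−$4.42B) = -$310.58 billion.

-$310.58 billion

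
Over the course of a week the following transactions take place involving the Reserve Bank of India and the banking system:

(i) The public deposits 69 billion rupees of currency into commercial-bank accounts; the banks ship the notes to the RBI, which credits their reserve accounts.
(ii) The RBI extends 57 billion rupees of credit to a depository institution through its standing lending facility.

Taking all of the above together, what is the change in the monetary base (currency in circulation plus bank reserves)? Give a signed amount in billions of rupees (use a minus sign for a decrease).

+57 billion

Currency deposit 69 billion rupees: just a shift between currency and reserves — both are base money → 0.
Discount-window loan 57 billion rupees: RBI balance sheet expands → +57B.
Net: 0 + 57 = +57 billion.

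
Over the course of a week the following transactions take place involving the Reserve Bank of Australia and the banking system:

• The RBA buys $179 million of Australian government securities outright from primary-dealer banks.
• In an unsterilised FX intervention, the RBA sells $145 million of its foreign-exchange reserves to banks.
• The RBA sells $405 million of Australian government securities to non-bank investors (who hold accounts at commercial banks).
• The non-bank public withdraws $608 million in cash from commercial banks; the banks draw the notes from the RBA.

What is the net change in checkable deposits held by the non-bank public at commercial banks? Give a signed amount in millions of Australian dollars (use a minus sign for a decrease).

OMO purchase (from banks) $179 million: the counterparty is a bank, so public deposits are unchanged → 0.
FX sale $145 million: the counterparty is a bank, so public deposits are unchanged → 0.
Asset sale (to non-banks) $405 million: non-bank counterparties' bank balances fall → −$405M.
Currency withdrawal $608 million: non-bank counterparties' bank balances fall → −$608M.
Net: 0 + 0 − 405 − 608 = -$1013 million.

-$1013 million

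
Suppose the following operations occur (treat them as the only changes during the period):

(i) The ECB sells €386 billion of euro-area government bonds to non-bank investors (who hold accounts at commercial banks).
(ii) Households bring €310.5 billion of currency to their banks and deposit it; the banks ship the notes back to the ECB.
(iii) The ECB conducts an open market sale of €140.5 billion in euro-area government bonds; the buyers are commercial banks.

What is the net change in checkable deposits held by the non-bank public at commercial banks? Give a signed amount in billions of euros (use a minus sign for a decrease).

-€75.5 billion

Asset sale (to non-banks) €386 billion: non-bank counterparties' bank balances fall → −€386B.
Currency deposit €310.5 billion: non-bank counterparties' bank balances rise → +€310.5B.
OMO sale (to banks) €140.5 billion: the counterparty is a bank, so public deposits are unchanged → 0.
Net: −386 + 310.5 + 0 = -€75.5 billion.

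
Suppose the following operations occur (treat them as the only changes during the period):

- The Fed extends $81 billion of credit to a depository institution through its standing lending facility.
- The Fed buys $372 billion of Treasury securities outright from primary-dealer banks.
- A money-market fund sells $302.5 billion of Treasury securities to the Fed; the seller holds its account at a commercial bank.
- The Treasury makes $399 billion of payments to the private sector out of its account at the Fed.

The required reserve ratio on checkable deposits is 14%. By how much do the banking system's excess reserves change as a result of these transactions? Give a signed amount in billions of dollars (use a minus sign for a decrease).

+$1056.29 billion

Discount-window loan $81 billion: reserves +$81B, deposits 0.
OMO purchase (from banks) $372 billion: reserves +$372B, deposits 0.
Asset purchase (from non-banks) $302.5 billion: reserves +$302.5B, deposits +$302.5B.
Government spending $399 billion: reserves +$399B, deposits +$399B.
Totals: Δreserves = +$1154.5B, Δdeposits = +$701.5B.
Δrequired reserves = 14% × +$701.5B = +$98.21B.
Δexcess reserves = Δreserves − Δrequired = +$1154.5B − (+$98.21B) = +$1056.29 billion.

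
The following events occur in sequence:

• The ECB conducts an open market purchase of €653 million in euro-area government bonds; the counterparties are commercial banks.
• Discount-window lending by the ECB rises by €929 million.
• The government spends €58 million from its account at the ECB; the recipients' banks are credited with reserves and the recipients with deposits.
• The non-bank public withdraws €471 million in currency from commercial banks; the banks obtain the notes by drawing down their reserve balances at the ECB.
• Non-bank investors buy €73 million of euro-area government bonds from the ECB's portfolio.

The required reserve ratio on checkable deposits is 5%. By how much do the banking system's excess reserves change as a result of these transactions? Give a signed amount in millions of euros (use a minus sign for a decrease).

OMO purchase (from banks) €653 million: reserves +€653M, deposits 0.
Discount-window loan €929 million: reserves +€929M, deposits 0.
Government spending €58 million: reserves +€58M, deposits +€58M.
Currency withdrawal €471 million: reserves −€471M, deposits −€471M.
Asset sale (to non-banks) €73 million: reserves −€73M, deposits −€73M.
Totals: Δreserves = +€1096M, Δdeposits = −€486M.
Δrequired reserves = 5% × −€486M = −€24.3M.
Δexcess reserves = Δreserves − Δrequired = +€1096M − (−€24.3M) = +€1120.3 million.

+€1120.3 million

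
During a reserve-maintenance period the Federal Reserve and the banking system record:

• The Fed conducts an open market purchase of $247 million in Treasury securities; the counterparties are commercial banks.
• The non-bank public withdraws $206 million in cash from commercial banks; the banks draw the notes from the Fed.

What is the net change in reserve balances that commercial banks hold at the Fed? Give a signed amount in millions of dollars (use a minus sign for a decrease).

OMO purchase (from banks) $247 million: the Fed pays by crediting reserve accounts → +$247M.
Currency withdrawal $206 million: banks swap reserves for currency → −$206M.
Net: 247 − 206 = +$41 million.

+$41 million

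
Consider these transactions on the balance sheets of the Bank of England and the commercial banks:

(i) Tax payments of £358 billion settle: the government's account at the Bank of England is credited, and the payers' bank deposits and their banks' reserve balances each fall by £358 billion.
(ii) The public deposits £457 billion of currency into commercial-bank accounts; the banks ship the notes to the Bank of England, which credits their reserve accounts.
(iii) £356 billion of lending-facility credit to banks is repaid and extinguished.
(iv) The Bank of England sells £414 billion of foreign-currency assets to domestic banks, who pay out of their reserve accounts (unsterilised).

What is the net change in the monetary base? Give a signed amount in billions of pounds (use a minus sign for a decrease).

Bank of England balance sheet:
  Assets:      Loans to banks −£356B, Foreign assets −£414B
  Liabilities: Bank reserves −£671B, Currency in circulation −£457B, Government deposits +£358B
Commercial banking system:
  Assets:      Reserves at CB −£671B, Foreign assets +£414B
  Liabilities: Checkable deposits +£99B, Borrowings from CB −£356B
Monetary base = currency + reserves: −£457B + (−£671B) = -£1128 billion.

-£1128 billion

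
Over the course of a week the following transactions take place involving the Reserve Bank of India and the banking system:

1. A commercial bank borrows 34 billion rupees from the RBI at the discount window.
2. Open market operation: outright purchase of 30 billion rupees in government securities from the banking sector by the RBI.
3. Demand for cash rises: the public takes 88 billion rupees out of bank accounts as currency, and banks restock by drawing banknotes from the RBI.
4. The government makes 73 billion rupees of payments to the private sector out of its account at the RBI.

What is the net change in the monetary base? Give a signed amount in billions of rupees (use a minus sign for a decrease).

Discount-window loan 34 billion rupees: RBI balance sheet expands → +34B.
OMO purchase (from banks) 30 billion rupees: RBI balance sheet expands → +30B.
Currency withdrawal 88 billion rupees: just a shift between currency and reserves — both are base money → 0.
Government spending 73 billion rupees: a non-base liability converts back to reserves → +73B.
Net: 34 + 30 + 0 + 73 = +137 billion.

+137 billion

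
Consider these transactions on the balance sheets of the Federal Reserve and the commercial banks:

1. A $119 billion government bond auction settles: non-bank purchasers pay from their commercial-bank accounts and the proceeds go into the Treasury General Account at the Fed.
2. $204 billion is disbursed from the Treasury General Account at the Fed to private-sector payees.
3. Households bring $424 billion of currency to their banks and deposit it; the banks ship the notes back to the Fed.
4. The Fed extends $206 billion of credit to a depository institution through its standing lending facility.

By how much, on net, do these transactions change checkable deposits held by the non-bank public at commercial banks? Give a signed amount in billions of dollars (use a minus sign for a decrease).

+$509 billion

Fed balance sheet:
  Assets:      Loans to banks +$206B
  Liabilities: Bank reserves +$715B, Currency in circulation −$424B, Government deposits −$85B
Commercial banking system:
  Assets:      Reserves at CB +$715B
  Liabilities: Checkable deposits +$509B, Borrowings from CB +$206B
So the change in checkable deposits held by the non-bank public at commercial banks is +$509 billion.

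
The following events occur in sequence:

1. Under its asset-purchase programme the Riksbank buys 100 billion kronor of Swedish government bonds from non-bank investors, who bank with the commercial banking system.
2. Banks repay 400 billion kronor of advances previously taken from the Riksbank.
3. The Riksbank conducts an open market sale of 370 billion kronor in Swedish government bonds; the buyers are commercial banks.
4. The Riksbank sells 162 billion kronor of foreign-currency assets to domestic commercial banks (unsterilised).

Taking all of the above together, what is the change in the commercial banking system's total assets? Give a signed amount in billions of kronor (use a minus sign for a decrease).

Riksbank balance sheet:
  Assets:      Securities −270B, Loans to banks −400B, Foreign assets −162B
  Liabilities: Bank reserves −832B
Commercial banking system:
  Assets:      Reserves at CB −832B, Securities +370B, Foreign assets +162B
  Liabilities: Checkable deposits +100B, Borrowings from CB −400B
Change in total bank assets = -300 billion.

-300 billion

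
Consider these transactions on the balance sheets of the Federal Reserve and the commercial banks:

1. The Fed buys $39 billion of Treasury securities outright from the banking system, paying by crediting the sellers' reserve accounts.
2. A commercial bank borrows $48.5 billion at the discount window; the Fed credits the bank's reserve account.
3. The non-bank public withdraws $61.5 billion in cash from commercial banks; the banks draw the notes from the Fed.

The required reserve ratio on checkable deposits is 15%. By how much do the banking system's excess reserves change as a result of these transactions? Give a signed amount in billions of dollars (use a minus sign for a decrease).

+$35.225 billion

OMO purchase (from banks) $39 billion: reserves +$39B, deposits 0.
Discount-window loan $48.5 billion: reserves +$48.5B, deposits 0.
Currency withdrawal $61.5 billion: reserves −$61.5B, deposits −$61.5B.
Totals: Δreserves = +$26B, Δdeposits = −$61.5B.
Δrequired reserves = 15% × −$61.5B = −$9.225B.
Δexcess reserves = Δreserves − Δrequired = +$26B − (−$9.225B) = +$35.225 billion.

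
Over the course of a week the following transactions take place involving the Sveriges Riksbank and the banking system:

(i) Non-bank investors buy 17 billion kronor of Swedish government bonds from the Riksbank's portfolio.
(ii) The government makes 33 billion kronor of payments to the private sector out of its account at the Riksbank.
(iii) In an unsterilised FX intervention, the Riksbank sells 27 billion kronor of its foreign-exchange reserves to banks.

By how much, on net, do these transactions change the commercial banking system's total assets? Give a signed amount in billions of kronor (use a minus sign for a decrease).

+16 billion

Asset sale (to non-banks) 17 billion kronor: bank balance sheets shrink → −17B.
Government spending 33 billion kronor: bank balance sheets expand → +33B.
FX sale 27 billion kronor: just an asset swap on bank balance sheets → 0.
Net: −17 + 33 + 0 = +16 billion.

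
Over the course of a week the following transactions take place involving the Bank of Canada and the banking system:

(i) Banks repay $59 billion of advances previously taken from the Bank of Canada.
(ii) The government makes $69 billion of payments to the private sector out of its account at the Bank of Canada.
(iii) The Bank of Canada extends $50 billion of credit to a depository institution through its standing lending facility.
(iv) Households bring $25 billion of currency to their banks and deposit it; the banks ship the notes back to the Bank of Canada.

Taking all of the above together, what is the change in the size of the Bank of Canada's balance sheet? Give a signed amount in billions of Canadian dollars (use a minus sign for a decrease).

Bank of Canada balance sheet:
  Assets:      Loans to banks −$9B
  Liabilities: Bank reserves +$85B, Currency in circulation −$25B, Government deposits −$69B
Change in total Bank of Canada assets = -$9 billion.

-$9 billion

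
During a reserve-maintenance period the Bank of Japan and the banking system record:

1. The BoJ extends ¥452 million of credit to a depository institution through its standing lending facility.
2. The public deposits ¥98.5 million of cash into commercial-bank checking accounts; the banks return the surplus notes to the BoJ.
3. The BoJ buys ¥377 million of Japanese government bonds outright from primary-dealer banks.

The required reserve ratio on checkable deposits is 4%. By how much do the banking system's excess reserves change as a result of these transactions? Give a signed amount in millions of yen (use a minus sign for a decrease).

Discount-window loan ¥452 million: reserves +¥452M, deposits 0.
Currency deposit ¥98.5 million: reserves +¥98.5M, deposits +¥98.5M.
OMO purchase (from banks) ¥377 million: reserves +¥377M, deposits 0.
Totals: Δreserves = +¥927.5M, Δdeposits = +¥98.5M.
Δrequired reserves = 4% × +¥98.5M = +¥3.94M.
Δexcess reserves = Δreserves − Δrequired = +¥927.5M − (+¥3.94M) = +¥923.56 million.

+¥923.56 million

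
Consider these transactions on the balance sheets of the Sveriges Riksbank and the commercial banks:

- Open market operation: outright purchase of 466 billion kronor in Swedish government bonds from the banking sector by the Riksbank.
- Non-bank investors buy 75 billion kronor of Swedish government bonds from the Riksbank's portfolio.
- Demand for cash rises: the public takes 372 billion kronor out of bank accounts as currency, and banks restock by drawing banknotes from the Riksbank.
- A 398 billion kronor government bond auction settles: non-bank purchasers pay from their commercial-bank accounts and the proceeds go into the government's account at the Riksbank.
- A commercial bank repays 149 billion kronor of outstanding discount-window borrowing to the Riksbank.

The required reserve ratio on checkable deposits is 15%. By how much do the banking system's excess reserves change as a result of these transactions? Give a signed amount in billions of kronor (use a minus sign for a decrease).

OMO purchase (from banks) 466 billion kronor: reserves +466B, deposits 0.
Asset sale (to non-banks) 75 billion kronor: reserves −75B, deposits −75B.
Currency withdrawal 372 billion kronor: reserves −372B, deposits −372B.
Government account inflow 398 billion kronor: reserves −398B, deposits −398B.
Discount-window repayment 149 billion kronor: reserves −149B, deposits 0.
Totals: Δreserves = −528B, Δdeposits = −845B.
Δrequired reserves = 15% × −845B = −126.75B.
Δexcess reserves = Δreserves − Δrequired = −528B − (−126.75B) = -401.25 billion.

-401.25 billion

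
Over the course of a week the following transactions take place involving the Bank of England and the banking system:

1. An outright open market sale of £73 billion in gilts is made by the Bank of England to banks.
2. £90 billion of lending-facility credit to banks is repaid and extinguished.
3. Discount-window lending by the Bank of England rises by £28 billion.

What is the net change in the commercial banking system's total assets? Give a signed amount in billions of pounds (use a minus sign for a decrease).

OMO sale (to banks) £73 billion: just an asset swap on bank balance sheets → 0.
Discount-window repayment £90 billion: bank balance sheets shrink → −£90B.
Discount-window loan £28 billion: bank balance sheets expand → +£28B.
Net: 0 − 90 + 28 = -£62 billion.

-£62 billion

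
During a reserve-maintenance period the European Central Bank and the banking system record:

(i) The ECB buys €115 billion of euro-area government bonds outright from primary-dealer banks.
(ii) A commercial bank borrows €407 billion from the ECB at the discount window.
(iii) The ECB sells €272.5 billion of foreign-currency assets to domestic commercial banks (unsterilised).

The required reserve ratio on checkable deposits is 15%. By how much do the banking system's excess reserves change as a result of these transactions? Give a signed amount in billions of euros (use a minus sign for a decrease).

+€249.5 billion

OMO purchase (from banks) €115 billion: reserves +€115B, deposits 0.
Discount-window loan €407 billion: reserves +€407B, deposits 0.
FX sale €272.5 billion: reserves −€272.5B, deposits 0.
Totals: Δreserves = +€249.5B, Δdeposits = 0.
Δrequired reserves = 15% × 0 = 0.
Δexcess reserves = Δreserves − Δrequired = +€249.5B − (0) = +€249.5 billion.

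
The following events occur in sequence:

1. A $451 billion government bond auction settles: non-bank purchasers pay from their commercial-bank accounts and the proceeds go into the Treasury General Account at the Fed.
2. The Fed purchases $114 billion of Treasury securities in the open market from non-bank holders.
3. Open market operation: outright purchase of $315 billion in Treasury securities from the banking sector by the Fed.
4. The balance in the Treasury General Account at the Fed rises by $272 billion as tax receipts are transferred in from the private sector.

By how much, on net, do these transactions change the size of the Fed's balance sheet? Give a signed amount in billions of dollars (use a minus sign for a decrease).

+$429 billion

Government account inflow $451 billion: only the composition of liabilities changes → 0.
Asset purchase (from non-banks) $114 billion: a Fed asset is acquired → +$114B.
OMO purchase (from banks) $315 billion: a Fed asset is acquired → +$315B.
Government account inflow $272 billion: only the composition of liabilities changes → 0.
Net: 0 + 114 + 315 + 0 = +$429 billion.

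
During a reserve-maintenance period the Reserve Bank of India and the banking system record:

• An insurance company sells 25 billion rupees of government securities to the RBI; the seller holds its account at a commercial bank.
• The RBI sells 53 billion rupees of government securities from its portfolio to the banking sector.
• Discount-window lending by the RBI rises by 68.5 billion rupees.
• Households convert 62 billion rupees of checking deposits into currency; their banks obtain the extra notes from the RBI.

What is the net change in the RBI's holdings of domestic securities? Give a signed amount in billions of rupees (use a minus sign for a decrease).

Asset purchase (from non-banks) 25 billion rupees: securities added to the RBI's portfolio → +25B.
OMO sale (to banks) 53 billion rupees: securities removed from the RBI's portfolio → −53B.
Discount-window loan 68.5 billion rupees: the RBI's securities portfolio is untouched → 0.
Currency withdrawal 62 billion rupees: the RBI's securities portfolio is untouched → 0.
Net: 25 − 53 + 0 + 0 = -28 billion.

-28 billion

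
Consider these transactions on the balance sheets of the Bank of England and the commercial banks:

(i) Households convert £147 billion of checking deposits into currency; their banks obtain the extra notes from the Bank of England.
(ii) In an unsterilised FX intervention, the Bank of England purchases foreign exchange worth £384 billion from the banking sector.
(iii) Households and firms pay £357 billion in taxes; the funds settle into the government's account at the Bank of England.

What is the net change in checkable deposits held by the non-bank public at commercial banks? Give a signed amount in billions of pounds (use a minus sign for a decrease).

Currency withdrawal £147 billion: non-bank counterparties' bank balances fall → −£147B.
FX purchase £384 billion: the counterparty is a bank, so public deposits are unchanged → 0.
Government account inflow £357 billion: non-bank counterparties' bank balances fall → −£357B.
Net: −147 + 0 − 357 = -£504 billion.

-£504 billion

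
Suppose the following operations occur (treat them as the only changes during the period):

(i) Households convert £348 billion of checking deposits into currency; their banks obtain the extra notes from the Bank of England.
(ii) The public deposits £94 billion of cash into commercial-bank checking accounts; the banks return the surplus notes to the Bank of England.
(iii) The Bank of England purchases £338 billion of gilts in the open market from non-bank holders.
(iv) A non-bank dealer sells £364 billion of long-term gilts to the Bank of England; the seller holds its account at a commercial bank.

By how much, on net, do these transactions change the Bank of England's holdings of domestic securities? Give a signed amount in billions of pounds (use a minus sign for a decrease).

+£702 billion

Currency withdrawal £348 billion: the Bank of England's securities portfolio is untouched → 0.
Currency deposit £94 billion: the Bank of England's securities portfolio is untouched → 0.
Asset purchase (from non-banks) £338 billion: securities added to the Bank of England's portfolio → +£338B.
Asset purchase (from non-banks) £364 billion: securities added to the Bank of England's portfolio → +£364B.
Net: 0 + 0 + 338 + 364 = +£702 billion.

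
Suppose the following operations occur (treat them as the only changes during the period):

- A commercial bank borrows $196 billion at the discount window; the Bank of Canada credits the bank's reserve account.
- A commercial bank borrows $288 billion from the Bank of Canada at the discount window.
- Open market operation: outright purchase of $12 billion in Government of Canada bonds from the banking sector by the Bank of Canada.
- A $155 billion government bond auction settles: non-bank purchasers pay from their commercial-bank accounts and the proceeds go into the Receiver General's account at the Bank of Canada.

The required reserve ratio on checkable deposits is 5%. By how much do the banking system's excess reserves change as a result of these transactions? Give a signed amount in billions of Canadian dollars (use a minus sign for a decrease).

Discount-window loan $196 billion: reserves +$196B, deposits 0.
Discount-window loan $288 billion: reserves +$288B, deposits 0.
OMO purchase (from banks) $12 billion: reserves +$12B, deposits 0.
Government account inflow $155 billion: reserves −$155B, deposits −$155B.
Totals: Δreserves = +$341B, Δdeposits = −$155B.
Δrequired reserves = 5% × −$155B = −$7.75B.
Δexcess reserves = Δreserves − Δrequired = +$341B − (−$7.75B) = +$348.75 billion.

+$348.75 billion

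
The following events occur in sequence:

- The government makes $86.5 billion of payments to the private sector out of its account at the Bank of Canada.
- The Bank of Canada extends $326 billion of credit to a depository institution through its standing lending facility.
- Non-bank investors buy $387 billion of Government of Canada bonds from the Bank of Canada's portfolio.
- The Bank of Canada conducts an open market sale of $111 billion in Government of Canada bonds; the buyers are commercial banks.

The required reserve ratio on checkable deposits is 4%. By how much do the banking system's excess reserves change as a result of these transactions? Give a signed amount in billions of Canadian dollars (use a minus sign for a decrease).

-$73.48 billion

Government spending $86.5 billion: reserves +$86.5B, deposits +$86.5B.
Discount-window loan $326 billion: reserves +$326B, deposits 0.
Asset sale (to non-banks) $387 billion: reserves −$387B, deposits −$387B.
OMO sale (to banks) $111 billion: reserves −$111B, deposits 0.
Totals: Δreserves = −$85.5B, Δdeposits = −$300.5B.
Δrequired reserves = 4% × −$300.5B = −$12.02B.
Δexcess reserves = Δreserves − Δrequired = −$85.5B − (−$12.02B) = -$73.48 billion.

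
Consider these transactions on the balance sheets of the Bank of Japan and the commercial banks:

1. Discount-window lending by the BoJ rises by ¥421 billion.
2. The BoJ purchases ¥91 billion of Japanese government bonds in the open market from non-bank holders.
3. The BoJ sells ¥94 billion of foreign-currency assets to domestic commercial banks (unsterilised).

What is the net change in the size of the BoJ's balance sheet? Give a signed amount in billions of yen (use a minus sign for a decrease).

+¥418 billion

Discount-window loan ¥421 billion: a BoJ asset is acquired → +¥421B.
Asset purchase (from non-banks) ¥91 billion: a BoJ asset is acquired → +¥91B.
FX sale ¥94 billion: a BoJ asset is shed → −¥94B.
Net: 421 + 91 − 94 = +¥418 billion.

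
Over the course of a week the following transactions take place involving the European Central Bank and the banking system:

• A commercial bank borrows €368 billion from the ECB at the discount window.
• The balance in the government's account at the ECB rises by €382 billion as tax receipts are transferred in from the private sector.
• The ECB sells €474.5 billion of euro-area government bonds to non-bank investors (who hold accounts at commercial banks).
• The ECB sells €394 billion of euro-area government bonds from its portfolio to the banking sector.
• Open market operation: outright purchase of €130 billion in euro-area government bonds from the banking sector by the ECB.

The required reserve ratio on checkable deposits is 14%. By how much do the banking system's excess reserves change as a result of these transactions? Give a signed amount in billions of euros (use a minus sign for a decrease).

Discount-window loan €368 billion: reserves +€368B, deposits 0.
Government account inflow €382 billion: reserves −€382B, deposits −€382B.
Asset sale (to non-banks) €474.5 billion: reserves −€474.5B, deposits −€474.5B.
OMO sale (to banks) €394 billion: reserves −€394B, deposits 0.
OMO purchase (from banks) €130 billion: reserves +€130B, deposits 0.
Totals: Δreserves = −€752.5B, Δdeposits = −€856.5B.
Δrequired reserves = 14% × −€856.5B = −€119.91B.
Δexcess reserves = Δreserves − Δrequired = −€752.5B − (−€119.91B) = -€632.59 billion.

-€632.59 billion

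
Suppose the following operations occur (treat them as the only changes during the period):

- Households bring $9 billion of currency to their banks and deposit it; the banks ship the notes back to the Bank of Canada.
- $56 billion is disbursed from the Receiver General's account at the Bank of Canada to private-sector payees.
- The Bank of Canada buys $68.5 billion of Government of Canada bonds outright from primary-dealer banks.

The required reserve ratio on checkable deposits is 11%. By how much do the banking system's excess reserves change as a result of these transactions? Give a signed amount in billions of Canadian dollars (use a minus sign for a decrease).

Currency deposit $9 billion: reserves +$9B, deposits +$9B.
Government spending $56 billion: reserves +$56B, deposits +$56B.
OMO purchase (from banks) $68.5 billion: reserves +$68.5B, deposits 0.
Totals: Δreserves = +$133.5B, Δdeposits = +$65B.
Δrequired reserves = 11% × +$65B = +$7.15B.
Δexcess reserves = Δreserves − Δrequired = +$133.5B − (+$7.15B) = +$126.35 billion.

+$126.35 billion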